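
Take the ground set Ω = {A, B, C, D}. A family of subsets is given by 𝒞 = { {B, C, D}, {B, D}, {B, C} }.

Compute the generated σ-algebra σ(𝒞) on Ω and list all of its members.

Begin from { {}, {B, C}, {B, D}, {B, C, D}, Ω } (that is, 𝒞 plus ∅ and Ω).
Round 1: +3 →
  {A}  = ᶜ of {B, C, D}
  {A, C}  = ᶜ of {B, D}
  {A, D}  = ᶜ of {B, C}
Round 2 adds 3:
  {A, B, C}  = {B, C} ∪ {A, C}
  {A, B, D}  = {A, D} ∪ {B, D}
  {A, C, D}  = {A, D} ∪ {A, C}
Round 3. New:
  {B}  = ᶜ of {A, C, D}
  {C}  = ᶜ of {A, B, D}
  {D}  = ᶜ of {A, B, C}
Round 4. New:
  {A, B}  = {B} ∪ {A}
  {C, D}  = {C} ∪ {D}
Round 5: closed — nothing new.

σ(𝒞) = { {}, {A}, {B}, {C}, {D}, {A, B}, {A, C}, {A, D}, {B, C}, {B, D}, {C, D}, {A, B, C}, {A, B, D}, {A, C, D}, {B, C, D}, Ω }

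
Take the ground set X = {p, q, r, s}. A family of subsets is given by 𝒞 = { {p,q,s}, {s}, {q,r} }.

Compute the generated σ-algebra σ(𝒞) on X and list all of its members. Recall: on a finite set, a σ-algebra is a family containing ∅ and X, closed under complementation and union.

Seed the family with 𝒞 together with ∅ and X: { ∅, {s}, {q,r}, {p,q,s}, X }.
Pass 1 (4 new):
  {r}  = X∖{p,q,s}
  {p,s}  = X∖{q,r}
  {p,q,r}  = X∖{s}
  {q,r,s}  = {q,r} ∪ {s}
Pass 2 adds 3:
  {p}  = X∖{q,r,s}
  {r,s}  = {r} ∪ {s}
  {p,r,s}  = {r} ∪ {p,s}
Pass 3 (3 new):
  {q}  = X∖{p,r,s}
  {p,q}  = X∖{r,s}
  {p,r}  = {r} ∪ {p}
Pass 4: 1 new —
  {q,s}  = X∖{p,r}
Pass 5: closed — nothing new.

σ(𝒞) = { ∅, {p}, {q}, {r}, {s}, {p,q}, {p,r}, {p,s}, {q,r}, {q,s}, {r,s}, {p,q,r}, {p,q,s}, {p,r,s}, {q,r,s}, X }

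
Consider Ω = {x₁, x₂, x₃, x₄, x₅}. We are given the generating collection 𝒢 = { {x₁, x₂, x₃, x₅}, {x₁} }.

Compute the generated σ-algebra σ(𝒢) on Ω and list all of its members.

σ(𝒢) = { {}, {x₁}, {x₄}, {x₁, x₄}, {x₂, x₃, x₅}, {x₁, x₂, x₃, x₅}, {x₂, x₃, x₄, x₅}, Ω }

Check:
Take S₀ = 𝒢 ∪ {∅, Ω} = { {}, {x₁}, {x₁, x₂, x₃, x₅}, Ω }.
Pass 1 adds 2:
  {x₄}  = ᶜ of {x₁, x₂, x₃, x₅}
  {x₂, x₃, x₄, x₅}  = ᶜ of {x₁}
  — 6 sets.
Pass 2. New:
  {x₁, x₄}  = {x₄} ∪ {x₁}
  — 7 sets.
Pass 3 (1 new):
  {x₂, x₃, x₅}  = ᶜ of {x₁, x₄}
  — 8 sets.
Pass 4: already closed under ᶜ and ∪.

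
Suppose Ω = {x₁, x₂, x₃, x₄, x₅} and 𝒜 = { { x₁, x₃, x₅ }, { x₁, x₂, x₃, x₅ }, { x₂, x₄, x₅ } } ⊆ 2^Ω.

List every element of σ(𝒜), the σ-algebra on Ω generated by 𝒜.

Initial family (5 sets): { {}, { x₁, x₃, x₅ }, { x₂, x₄, x₅ }, { x₁, x₂, x₃, x₅ }, Ω }.
Iteration 1. New:
  { x₄ }  = complement { x₁, x₂, x₃, x₅ }
  { x₁, x₃ }  = complement { x₂, x₄, x₅ }
  { x₂, x₄ }  = complement { x₁, x₃, x₅ }
Iteration 2: +3 →
  { x₁, x₃, x₄ }  = { x₄ } ∪ { x₁, x₃ }
  { x₁, x₂, x₃, x₄ }  = { x₁, x₃ } ∪ { x₂, x₄ }
  { x₁, x₃, x₄, x₅ }  = { x₄ } ∪ { x₁, x₃, x₅ }
Iteration 3: +3 →
  { x₂ }  = complement { x₁, x₃, x₄, x₅ }
  { x₅ }  = complement { x₁, x₂, x₃, x₄ }
  { x₂, x₅ }  = complement { x₁, x₃, x₄ }
Iteration 4 adds 2:
  { x₄, x₅ }  = { x₄ } ∪ { x₅ }
  { x₁, x₂, x₃ }  = { x₁, x₃ } ∪ { x₂ }
Iteration 5: closed — nothing new.

|σ(𝒜)| = 16.  σ(𝒜) = { {}, { x₂ }, { x₄ }, { x₅ }, { x₁, x₃ }, { x₂, x₄ }, { x₂, x₅ }, { x₄, x₅ }, { x₁, x₂, x₃ }, { x₁, x₃, x₄ }, { x₁, x₃, x₅ }, { x₂, x₄, x₅ }, { x₁, x₂, x₃, x₄ }, { x₁, x₂, x₃, x₅ }, { x₁, x₃, x₄, x₅ }, Ω }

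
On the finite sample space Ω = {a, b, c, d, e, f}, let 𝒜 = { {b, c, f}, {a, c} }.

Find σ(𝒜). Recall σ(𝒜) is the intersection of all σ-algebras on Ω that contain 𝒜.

Begin from { {}, {a, c}, {b, c, f}, Ω } (that is, 𝒜 plus ∅ and Ω).
Step 1 (3 new):
  {a, d, e}  = Ω∖{b, c, f}
  {a, b, c, f}  = {a, c} ∪ {b, c, f}
  {b, d, e, f}  = Ω∖{a, c}
  [7 total]
Step 2. New:
  {d, e}  = Ω∖{a, b, c, f}
  {a, c, d, e}  = {a, d, e} ∪ {a, c}
  {a, b, d, e, f}  = {a, d, e} ∪ {b, d, e, f}
  {b, c, d, e, f}  = {b, d, e, f} ∪ {b, c, f}
  [11 total]
Step 3 (3 new):
  {a}  = Ω∖{b, c, d, e, f}
  {c}  = Ω∖{a, b, d, e, f}
  {b, f}  = Ω∖{a, c, d, e}
  [14 total]
Step 4: +2 →
  {a, b, f}  = {b, f} ∪ {a}
  {c, d, e}  = {d, e} ∪ {c}
  [16 total]
Step 5 adds nothing — fixpoint reached.

Therefore σ(𝒜) = { {}, {a}, {c}, {a, c}, {b, f}, {d, e}, {a, b, f}, {a, d, e}, {b, c, f}, {c, d, e}, {a, b, c, f}, {a, c, d, e}, {b, d, e, f}, {a, b, d, e, f}, {b, c, d, e, f}, Ω } (|σ(𝒜)| = 16).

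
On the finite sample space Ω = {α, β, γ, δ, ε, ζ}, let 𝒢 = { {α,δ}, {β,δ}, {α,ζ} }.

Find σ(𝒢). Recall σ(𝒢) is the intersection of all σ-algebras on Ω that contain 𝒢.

Initial family (5 sets): { ∅, {α,δ}, {α,ζ}, {β,δ}, Ω }.
Step 1 (6 new):
  {α,β,δ}  = {α,δ} ∪ {β,δ}
  {α,δ,ζ}  = {α,δ} ∪ {α,ζ}
  {α,β,δ,ζ}  = {α,ζ} ∪ {β,δ}
  {α,γ,ε,ζ}  = ᶜ of {β,δ}
  {β,γ,δ,ε}  = ᶜ of {α,ζ}
  {β,γ,ε,ζ}  = ᶜ of {α,δ}
  (now 11)
Step 2: 7 new —
  {γ,ε}  = ᶜ of {α,β,δ,ζ}
  {β,γ,ε}  = ᶜ of {α,δ,ζ}
  {γ,ε,ζ}  = ᶜ of {α,β,δ}
  {α,β,γ,δ,ε}  = {β,γ,δ,ε} ∪ {α,β,δ}
  {α,β,γ,ε,ζ}  = {α,γ,ε,ζ} ∪ {β,γ,ε,ζ}
  {α,γ,δ,ε,ζ}  = {α,γ,ε,ζ} ∪ {α,δ,ζ}
  {β,γ,δ,ε,ζ}  = {β,γ,δ,ε} ∪ {β,γ,ε,ζ}
  (now 18)
Step 3: 5 new —
  {α}  = ᶜ of {β,γ,δ,ε,ζ}
  {β}  = ᶜ of {α,γ,δ,ε,ζ}
  {δ}  = ᶜ of {α,β,γ,ε,ζ}
  {ζ}  = ᶜ of {α,β,γ,δ,ε}
  {α,γ,δ,ε}  = {α,δ} ∪ {γ,ε}
  (now 23)
Step 4: 9 new —
  {α,β}  = {α} ∪ {β}
  {β,ζ}  = ᶜ of {α,γ,δ,ε}
  {δ,ζ}  = {ζ} ∪ {δ}
  {α,β,ζ}  = {α,ζ} ∪ {β}
  {α,γ,ε}  = {α} ∪ {γ,ε}
  {β,δ,ζ}  = {ζ} ∪ {β,δ}
  {γ,δ,ε}  = {γ,ε} ∪ {δ}
  {α,β,γ,ε}  = {α} ∪ {β,γ,ε}
  {γ,δ,ε,ζ}  = {γ,ε,ζ} ∪ {δ}
  (now 32)
Step 5 adds nothing — fixpoint reached.

Therefore σ(𝒢) = { ∅, {α}, {β}, {δ}, {ζ}, {α,β}, {α,δ}, {α,ζ}, {β,δ}, {β,ζ}, {γ,ε}, {δ,ζ}, {α,β,δ}, {α,β,ζ}, {α,γ,ε}, {α,δ,ζ}, {β,γ,ε}, {β,δ,ζ}, {γ,δ,ε}, {γ,ε,ζ}, {α,β,γ,ε}, {α,β,δ,ζ}, {α,γ,δ,ε}, {α,γ,ε,ζ}, {β,γ,δ,ε}, {β,γ,ε,ζ}, {γ,δ,ε,ζ}, {α,β,γ,δ,ε}, {α,β,γ,ε,ζ}, {α,γ,δ,ε,ζ}, {β,γ,δ,ε,ζ}, Ω } (|σ(𝒢)| = 32).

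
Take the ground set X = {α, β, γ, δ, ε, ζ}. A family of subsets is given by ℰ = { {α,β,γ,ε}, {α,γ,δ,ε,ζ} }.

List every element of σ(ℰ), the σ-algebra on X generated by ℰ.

Initial family (4 sets): { {}, {α,β,γ,ε}, {α,γ,δ,ε,ζ}, X }.
Round 1: +2 →
  {β}  = X∖{α,γ,δ,ε,ζ}
  {δ,ζ}  = X∖{α,β,γ,ε}
Round 2 adds 1:
  {β,δ,ζ}  = {β} ∪ {δ,ζ}
Round 3 adds 1:
  {α,γ,ε}  = X∖{β,δ,ζ}
Round 4: stable.

σ(ℰ) = { {}, {β}, {δ,ζ}, {α,γ,ε}, {β,δ,ζ}, {α,β,γ,ε}, {α,γ,δ,ε,ζ}, X }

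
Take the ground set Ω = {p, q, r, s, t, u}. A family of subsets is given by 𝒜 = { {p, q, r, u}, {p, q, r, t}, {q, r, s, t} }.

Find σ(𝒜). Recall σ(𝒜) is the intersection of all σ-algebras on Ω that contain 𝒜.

Initial family (5 sets): { ∅, {p, q, r, t}, {p, q, r, u}, {q, r, s, t}, Ω }.
Pass 1. New:
  {p, u}  = Ω∖{q, r, s, t}
  {s, t}  = Ω∖{p, q, r, u}
  {s, u}  = Ω∖{p, q, r, t}
  {p, q, r, s, t}  = {q, r, s, t} ∪ {p, q, r, t}
  {p, q, r, t, u}  = {p, q, r, t} ∪ {p, q, r, u}
Pass 2: +7 →
  {s}  = Ω∖{p, q, r, t, u}
  {u}  = Ω∖{p, q, r, s, t}
  {p, s, u}  = {p, u} ∪ {s, u}
  {s, t, u}  = {s, t} ∪ {s, u}
  {p, s, t, u}  = {p, u} ∪ {s, t}
  {p, q, r, s, u}  = {p, q, r, u} ∪ {s, u}
  {q, r, s, t, u}  = {q, r, s, t} ∪ {s, u}
Pass 3 adds 5:
  {p}  = Ω∖{q, r, s, t, u}
  {t}  = Ω∖{p, q, r, s, u}
  {q, r}  = Ω∖{p, s, t, u}
  {p, q, r}  = Ω∖{s, t, u}
  {q, r, t}  = Ω∖{p, s, u}
Pass 4: 10 new —
  {p, s}  = {p} ∪ {s}
  {p, t}  = {p} ∪ {t}
  {t, u}  = {u} ∪ {t}
  {p, s, t}  = {p} ∪ {s, t}
  {p, t, u}  = {p, u} ∪ {t}
  {q, r, s}  = {q, r} ∪ {s}
  {q, r, u}  = {u} ∪ {q, r}
  {p, q, r, s}  = {p, q, r} ∪ {s}
  {q, r, s, u}  = {q, r} ∪ {s, u}
  {q, r, t, u}  = {u} ∪ {q, r, t}
After Pass 5 the family is unchanged; done.

|σ(𝒜)| = 32.  σ(𝒜) = { ∅, {p}, {s}, {t}, {u}, {p, s}, {p, t}, {p, u}, {q, r}, {s, t}, {s, u}, {t, u}, {p, q, r}, {p, s, t}, {p, s, u}, {p, t, u}, {q, r, s}, {q, r, t}, {q, r, u}, {s, t, u}, {p, q, r, s}, {p, q, r, t}, {p, q, r, u}, {p, s, t, u}, {q, r, s, t}, {q, r, s, u}, {q, r, t, u}, {p, q, r, s, t}, {p, q, r, s, u}, {p, q, r, t, u}, {q, r, s, t, u}, Ω }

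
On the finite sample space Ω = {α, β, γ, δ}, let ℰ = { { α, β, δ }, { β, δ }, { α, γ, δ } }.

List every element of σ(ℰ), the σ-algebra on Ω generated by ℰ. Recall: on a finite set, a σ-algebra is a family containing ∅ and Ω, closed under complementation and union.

Answer: σ(ℰ) = { ∅, { α }, { β }, { γ }, { δ }, { α, β }, { α, γ }, { α, δ }, { β, γ }, { β, δ }, { γ, δ }, { α, β, γ }, { α, β, δ }, { α, γ, δ }, { β, γ, δ }, Ω }

Check:
Seed the family with ℰ together with ∅ and Ω: { ∅, { β, δ }, { α, β, δ }, { α, γ, δ }, Ω }.
Iteration 1 (3 new):
  { β }  = complement { α, γ, δ }
  { γ }  = complement { α, β, δ }
  { α, γ }  = complement { β, δ }
  [8 total]
Iteration 2 adds 3:
  { β, γ }  = { γ } ∪ { β }
  { α, β, γ }  = { β } ∪ { α, γ }
  { β, γ, δ }  = { γ } ∪ { β, δ }
  [11 total]
Iteration 3: 3 new —
  { α }  = complement { β, γ, δ }
  { δ }  = complement { α, β, γ }
  { α, δ }  = complement { β, γ }
  [14 total]
Iteration 4. New:
  { α, β }  = { β } ∪ { α }
  { γ, δ }  = { γ } ∪ { δ }
  [16 total]
Iteration 5 adds nothing — fixpoint reached.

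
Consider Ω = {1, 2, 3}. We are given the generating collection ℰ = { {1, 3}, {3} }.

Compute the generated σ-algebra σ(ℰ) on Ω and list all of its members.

Take S₀ = ℰ ∪ {∅, Ω} = { {}, {3}, {1, 3}, Ω }.
Round 1. New:
  {2}  = Ω∖{1, 3}
  {1, 2}  = Ω∖{3}
Round 2: 1 new —
  {2, 3}  = {3} ∪ {2}
Round 3: 1 new —
  {1}  = Ω∖{2, 3}
Round 4: already closed under ᶜ and ∪.

|σ(ℰ)| = 8.  σ(ℰ) = { {}, {1}, {2}, {3}, {1, 2}, {1, 3}, {2, 3}, Ω }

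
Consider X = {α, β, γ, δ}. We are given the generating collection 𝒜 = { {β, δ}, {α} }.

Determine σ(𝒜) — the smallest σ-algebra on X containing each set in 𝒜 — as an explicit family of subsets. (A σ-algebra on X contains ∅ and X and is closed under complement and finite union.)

Begin from { {}, {α}, {β, δ}, X } (that is, 𝒜 plus ∅ and X).
Iteration 1: 3 new —
  {α, γ}  = X∖{β, δ}
  {α, β, δ}  = {β, δ} ∪ {α}
  {β, γ, δ}  = X∖{α}
  [7 total]
Iteration 2 (1 new):
  {γ}  = X∖{α, β, δ}
  [8 total]
Iteration 3: closed — nothing new.

σ(𝒜) = { {}, {α}, {γ}, {α, γ}, {β, δ}, {α, β, δ}, {β, γ, δ}, X }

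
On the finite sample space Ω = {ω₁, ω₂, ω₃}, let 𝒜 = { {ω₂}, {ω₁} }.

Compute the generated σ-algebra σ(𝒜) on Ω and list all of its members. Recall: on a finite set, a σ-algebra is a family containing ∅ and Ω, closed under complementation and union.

Answer: σ(𝒜) = { {}, {ω₁}, {ω₂}, {ω₃}, {ω₁,ω₂}, {ω₁,ω₃}, {ω₂,ω₃}, Ω }

Derivation:
Begin from { {}, {ω₁}, {ω₂}, Ω } (that is, 𝒜 plus ∅ and Ω).
Step 1: +3 →
  {ω₁,ω₂}  = {ω₂} ∪ {ω₁}
  {ω₁,ω₃}  = complement {ω₂}
  {ω₂,ω₃}  = complement {ω₁}
  (now 7)
Step 2 (1 new):
  {ω₃}  = complement {ω₁,ω₂}
  (now 8)
Step 3: no new sets; the family is a σ-algebra.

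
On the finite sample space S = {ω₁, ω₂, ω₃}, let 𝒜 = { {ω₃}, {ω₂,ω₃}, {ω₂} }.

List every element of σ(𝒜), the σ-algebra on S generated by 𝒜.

Start: 𝒜 ∪ {∅, S} = { {}, {ω₂}, {ω₃}, {ω₂,ω₃}, S }.
Iteration 1 adds 3:
  {ω₁}  = complement {ω₂,ω₃}
  {ω₁,ω₂}  = complement {ω₃}
  {ω₁,ω₃}  = complement {ω₂}
  (now 8)
Iteration 2: stable.

Therefore σ(𝒜) = { {}, {ω₁}, {ω₂}, {ω₃}, {ω₁,ω₂}, {ω₁,ω₃}, {ω₂,ω₃}, S } (|σ(𝒜)| = 8).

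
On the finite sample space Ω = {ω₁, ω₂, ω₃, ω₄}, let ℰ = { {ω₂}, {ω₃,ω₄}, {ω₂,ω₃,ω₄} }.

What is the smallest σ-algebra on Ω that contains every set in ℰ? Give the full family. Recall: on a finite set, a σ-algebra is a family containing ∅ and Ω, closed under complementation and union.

|σ(ℰ)| = 8.  σ(ℰ) = { ∅, {ω₁}, {ω₂}, {ω₁,ω₂}, {ω₃,ω₄}, {ω₁,ω₃,ω₄}, {ω₂,ω₃,ω₄}, Ω }

Check:
Begin from { ∅, {ω₂}, {ω₃,ω₄}, {ω₂,ω₃,ω₄}, Ω } (that is, ℰ plus ∅ and Ω).
Round 1: 3 new —
  {ω₁}  = Ω∖{ω₂,ω₃,ω₄}
  {ω₁,ω₂}  = Ω∖{ω₃,ω₄}
  {ω₁,ω₃,ω₄}  = Ω∖{ω₂}
  — 8 sets.
Round 2: no new sets; the family is a σ-algebra.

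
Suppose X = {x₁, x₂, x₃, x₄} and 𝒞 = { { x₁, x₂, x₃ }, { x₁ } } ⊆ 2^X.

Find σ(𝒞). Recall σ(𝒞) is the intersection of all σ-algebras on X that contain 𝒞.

Start: 𝒞 ∪ {∅, X} = { ∅, { x₁ }, { x₁, x₂, x₃ }, X }.
Round 1: 2 new —
  { x₄ }  = ᶜ of { x₁, x₂, x₃ }
  { x₂, x₃, x₄ }  = ᶜ of { x₁ }
  — 6 sets.
Round 2 adds 1:
  { x₁, x₄ }  = { x₄ } ∪ { x₁ }
  — 7 sets.
Round 3: 1 new —
  { x₂, x₃ }  = ᶜ of { x₁, x₄ }
  — 8 sets.
Round 4: already closed under ᶜ and ∪.

Hence σ(𝒞) has 8 members: { ∅, { x₁ }, { x₄ }, { x₁, x₄ }, { x₂, x₃ }, { x₁, x₂, x₃ }, { x₂, x₃, x₄ }, X }.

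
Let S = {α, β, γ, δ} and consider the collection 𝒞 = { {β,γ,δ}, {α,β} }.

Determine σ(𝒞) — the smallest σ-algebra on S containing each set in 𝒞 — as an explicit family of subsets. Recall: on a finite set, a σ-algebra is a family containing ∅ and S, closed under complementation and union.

Begin from { {}, {α,β}, {β,γ,δ}, S } (that is, 𝒞 plus ∅ and S).
Iteration 1 (2 new):
  {α}  = complement {β,γ,δ}
  {γ,δ}  = complement {α,β}
Iteration 2 adds 1:
  {α,γ,δ}  = {γ,δ} ∪ {α}
Iteration 3 adds 1:
  {β}  = complement {α,γ,δ}
Iteration 4: stable.

Hence σ(𝒞) has 8 members: { {}, {α}, {β}, {α,β}, {γ,δ}, {α,γ,δ}, {β,γ,δ}, S }.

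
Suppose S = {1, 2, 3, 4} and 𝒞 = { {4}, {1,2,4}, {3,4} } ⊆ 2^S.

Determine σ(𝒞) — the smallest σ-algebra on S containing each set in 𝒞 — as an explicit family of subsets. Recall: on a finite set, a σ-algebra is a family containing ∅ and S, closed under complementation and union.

Answer: σ(𝒞) = { {}, {3}, {4}, {1,2}, {3,4}, {1,2,3}, {1,2,4}, S }

Check:
Take S₀ = 𝒞 ∪ {∅, S} = { {}, {4}, {3,4}, {1,2,4}, S }.
Step 1. New:
  {3}  = complement {1,2,4}
  {1,2}  = complement {3,4}
  {1,2,3}  = complement {4}
Step 2: stable.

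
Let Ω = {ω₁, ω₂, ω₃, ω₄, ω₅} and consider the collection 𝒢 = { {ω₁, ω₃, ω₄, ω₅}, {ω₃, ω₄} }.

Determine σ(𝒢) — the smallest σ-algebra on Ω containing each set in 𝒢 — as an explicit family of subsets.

|σ(𝒢)| = 8.  σ(𝒢) = { {}, {ω₂}, {ω₁, ω₅}, {ω₃, ω₄}, {ω₁, ω₂, ω₅}, {ω₂, ω₃, ω₄}, {ω₁, ω₃, ω₄, ω₅}, Ω }

Trace:
Begin from { {}, {ω₃, ω₄}, {ω₁, ω₃, ω₄, ω₅}, Ω } (that is, 𝒢 plus ∅ and Ω).
Pass 1. New:
  {ω₂}  = ᶜ of {ω₁, ω₃, ω₄, ω₅}
  {ω₁, ω₂, ω₅}  = ᶜ of {ω₃, ω₄}
  — 6 sets.
Pass 2 (1 new):
  {ω₂, ω₃, ω₄}  = {ω₃, ω₄} ∪ {ω₂}
  — 7 sets.
Pass 3: +1 →
  {ω₁, ω₅}  = ᶜ of {ω₂, ω₃, ω₄}
  — 8 sets.
After Pass 4 the family is unchanged; done.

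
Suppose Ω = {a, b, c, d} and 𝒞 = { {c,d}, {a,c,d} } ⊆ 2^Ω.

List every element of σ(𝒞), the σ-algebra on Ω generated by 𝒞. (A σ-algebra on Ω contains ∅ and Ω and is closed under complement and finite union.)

|σ(𝒞)| = 8.  σ(𝒞) = { ∅, {a}, {b}, {a,b}, {c,d}, {a,c,d}, {b,c,d}, Ω }

Derivation:
Initial family (4 sets): { ∅, {c,d}, {a,c,d}, Ω }.
Round 1 adds 2:
  {b}  = complement {a,c,d}
  {a,b}  = complement {c,d}
  |family| = 6
Round 2. New:
  {b,c,d}  = {c,d} ∪ {b}
  |family| = 7
Round 3 (1 new):
  {a}  = complement {b,c,d}
  |family| = 8
Round 4: already closed under ᶜ and ∪.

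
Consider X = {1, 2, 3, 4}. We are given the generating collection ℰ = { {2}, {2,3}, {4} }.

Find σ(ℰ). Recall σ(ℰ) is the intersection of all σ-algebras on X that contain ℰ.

Start: ℰ ∪ {∅, X} = { ∅, {2}, {4}, {2,3}, X }.
Step 1 (5 new):
  {1,4}  = complement {2,3}
  {2,4}  = {4} ∪ {2}
  {1,2,3}  = complement {4}
  {1,3,4}  = complement {2}
  {2,3,4}  = {2,3} ∪ {4}
  |family| = 10
Step 2: +3 →
  {1}  = complement {2,3,4}
  {1,3}  = complement {2,4}
  {1,2,4}  = {2} ∪ {1,4}
  |family| = 13
Step 3: +2 →
  {3}  = complement {1,2,4}
  {1,2}  = {2} ∪ {1}
  |family| = 15
Step 4 adds 1:
  {3,4}  = complement {1,2}
  |family| = 16
Step 5: no new sets; the family is a σ-algebra.

Therefore σ(ℰ) = { ∅, {1}, {2}, {3}, {4}, {1,2}, {1,3}, {1,4}, {2,3}, {2,4}, {3,4}, {1,2,3}, {1,2,4}, {1,3,4}, {2,3,4}, X } (|σ(ℰ)| = 16).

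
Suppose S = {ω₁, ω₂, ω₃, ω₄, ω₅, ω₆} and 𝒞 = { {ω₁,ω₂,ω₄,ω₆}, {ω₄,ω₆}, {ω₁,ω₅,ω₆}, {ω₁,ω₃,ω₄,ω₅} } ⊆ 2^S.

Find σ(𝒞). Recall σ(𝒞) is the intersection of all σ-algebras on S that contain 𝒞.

|σ(𝒞)| = 64.  σ(𝒞) = { ∅, {ω₁}, {ω₂}, {ω₃}, {ω₄}, {ω₅}, {ω₆}, {ω₁,ω₂}, {ω₁,ω₃}, {ω₁,ω₄}, {ω₁,ω₅}, {ω₁,ω₆}, {ω₂,ω₃}, {ω₂,ω₄}, {ω₂,ω₅}, {ω₂,ω₆}, {ω₃,ω₄}, {ω₃,ω₅}, {ω₃,ω₆}, {ω₄,ω₅}, {ω₄,ω₆}, {ω₅,ω₆}, {ω₁,ω₂,ω₃}, {ω₁,ω₂,ω₄}, {ω₁,ω₂,ω₅}, {ω₁,ω₂,ω₆}, {ω₁,ω₃,ω₄}, {ω₁,ω₃,ω₅}, {ω₁,ω₃,ω₆}, {ω₁,ω₄,ω₅}, {ω₁,ω₄,ω₆}, {ω₁,ω₅,ω₆}, {ω₂,ω₃,ω₄}, {ω₂,ω₃,ω₅}, {ω₂,ω₃,ω₆}, {ω₂,ω₄,ω₅}, {ω₂,ω₄,ω₆}, {ω₂,ω₅,ω₆}, {ω₃,ω₄,ω₅}, {ω₃,ω₄,ω₆}, {ω₃,ω₅,ω₆}, {ω₄,ω₅,ω₆}, {ω₁,ω₂,ω₃,ω₄}, {ω₁,ω₂,ω₃,ω₅}, {ω₁,ω₂,ω₃,ω₆}, {ω₁,ω₂,ω₄,ω₅}, {ω₁,ω₂,ω₄,ω₆}, {ω₁,ω₂,ω₅,ω₆}, {ω₁,ω₃,ω₄,ω₅}, {ω₁,ω₃,ω₄,ω₆}, {ω₁,ω₃,ω₅,ω₆}, {ω₁,ω₄,ω₅,ω₆}, {ω₂,ω₃,ω₄,ω₅}, {ω₂,ω₃,ω₄,ω₆}, {ω₂,ω₃,ω₅,ω₆}, {ω₂,ω₄,ω₅,ω₆}, {ω₃,ω₄,ω₅,ω₆}, {ω₁,ω₂,ω₃,ω₄,ω₅}, {ω₁,ω₂,ω₃,ω₄,ω₆}, {ω₁,ω₂,ω₃,ω₅,ω₆}, {ω₁,ω₂,ω₄,ω₅,ω₆}, {ω₁,ω₃,ω₄,ω₅,ω₆}, {ω₂,ω₃,ω₄,ω₅,ω₆}, S }

Trace:
Take S₀ = 𝒞 ∪ {∅, S} = { ∅, {ω₄,ω₆}, {ω₁,ω₅,ω₆}, {ω₁,ω₂,ω₄,ω₆}, {ω₁,ω₃,ω₄,ω₅}, S }.
Round 1 (7 new):
  {ω₂,ω₆}  = S∖{ω₁,ω₃,ω₄,ω₅}
  {ω₃,ω₅}  = S∖{ω₁,ω₂,ω₄,ω₆}
  {ω₂,ω₃,ω₄}  = S∖{ω₁,ω₅,ω₆}
  {ω₁,ω₂,ω₃,ω₅}  = S∖{ω₄,ω₆}
  {ω₁,ω₄,ω₅,ω₆}  = {ω₁,ω₅,ω₆} ∪ {ω₄,ω₆}
  {ω₁,ω₂,ω₄,ω₅,ω₆}  = {ω₁,ω₂,ω₄,ω₆} ∪ {ω₁,ω₅,ω₆}
  {ω₁,ω₃,ω₄,ω₅,ω₆}  = {ω₁,ω₅,ω₆} ∪ {ω₁,ω₃,ω₄,ω₅}
  (now 13)
Round 2 (13 new):
  {ω₂}  = S∖{ω₁,ω₃,ω₄,ω₅,ω₆}
  {ω₃}  = S∖{ω₁,ω₂,ω₄,ω₅,ω₆}
  {ω₂,ω₃}  = S∖{ω₁,ω₄,ω₅,ω₆}
  {ω₂,ω₄,ω₆}  = {ω₂,ω₆} ∪ {ω₄,ω₆}
  {ω₁,ω₂,ω₅,ω₆}  = {ω₂,ω₆} ∪ {ω₁,ω₅,ω₆}
  {ω₁,ω₃,ω₅,ω₆}  = {ω₁,ω₅,ω₆} ∪ {ω₃,ω₅}
  {ω₂,ω₃,ω₄,ω₅}  = {ω₂,ω₃,ω₄} ∪ {ω₃,ω₅}
  {ω₂,ω₃,ω₄,ω₆}  = {ω₂,ω₃,ω₄} ∪ {ω₂,ω₆}
  {ω₂,ω₃,ω₅,ω₆}  = {ω₂,ω₆} ∪ {ω₃,ω₅}
  {ω₃,ω₄,ω₅,ω₆}  = {ω₃,ω₅} ∪ {ω₄,ω₆}
  {ω₁,ω₂,ω₃,ω₄,ω₅}  = {ω₂,ω₃,ω₄} ∪ {ω₁,ω₃,ω₄,ω₅}
  {ω₁,ω₂,ω₃,ω₄,ω₆}  = {ω₁,ω₂,ω₄,ω₆} ∪ {ω₂,ω₃,ω₄}
  {ω₁,ω₂,ω₃,ω₅,ω₆}  = {ω₂,ω₆} ∪ {ω₁,ω₂,ω₃,ω₅}
  (now 26)
Round 3: +14 →
  {ω₄}  = S∖{ω₁,ω₂,ω₃,ω₅,ω₆}
  {ω₅}  = S∖{ω₁,ω₂,ω₃,ω₄,ω₆}
  {ω₆}  = S∖{ω₁,ω₂,ω₃,ω₄,ω₅}
  {ω₁,ω₂}  = S∖{ω₃,ω₄,ω₅,ω₆}
  {ω₁,ω₄}  = S∖{ω₂,ω₃,ω₅,ω₆}
  {ω₁,ω₅}  = S∖{ω₂,ω₃,ω₄,ω₆}
  {ω₁,ω₆}  = S∖{ω₂,ω₃,ω₄,ω₅}
  {ω₂,ω₄}  = S∖{ω₁,ω₃,ω₅,ω₆}
  {ω₃,ω₄}  = S∖{ω₁,ω₂,ω₅,ω₆}
  {ω₁,ω₃,ω₅}  = S∖{ω₂,ω₄,ω₆}
  {ω₂,ω₃,ω₅}  = {ω₂} ∪ {ω₃,ω₅}
  {ω₂,ω₃,ω₆}  = {ω₂,ω₆} ∪ {ω₃}
  {ω₃,ω₄,ω₆}  = {ω₄,ω₆} ∪ {ω₃}
  {ω₂,ω₃,ω₄,ω₅,ω₆}  = {ω₂,ω₄,ω₆} ∪ {ω₃,ω₅}
  (now 40)
Round 4: +23 →
  {ω₁}  = S∖{ω₂,ω₃,ω₄,ω₅,ω₆}
  {ω₂,ω₅}  = {ω₂} ∪ {ω₅}
  {ω₃,ω₆}  = {ω₃} ∪ {ω₆}
  {ω₄,ω₅}  = {ω₄} ∪ {ω₅}
  {ω₅,ω₆}  = {ω₆} ∪ {ω₅}
  {ω₁,ω₂,ω₃}  = {ω₁,ω₂} ∪ {ω₃}
  {ω₁,ω₂,ω₄}  = {ω₂} ∪ {ω₁,ω₄}
  {ω₁,ω₂,ω₅}  = S∖{ω₃,ω₄,ω₆}
  {ω₁,ω₂,ω₆}  = {ω₁,ω₆} ∪ {ω₂}
  {ω₁,ω₃,ω₄}  = {ω₃,ω₄} ∪ {ω₁,ω₄}
  {ω₁,ω₃,ω₆}  = {ω₁,ω₆} ∪ {ω₃}
  {ω₁,ω₄,ω₅}  = S∖{ω₂,ω₃,ω₆}
  {ω₁,ω₄,ω₆}  = S∖{ω₂,ω₃,ω₅}
  {ω₂,ω₄,ω₅}  = {ω₂,ω₄} ∪ {ω₅}
  {ω₂,ω₅,ω₆}  = {ω₂,ω₆} ∪ {ω₅}
  {ω₃,ω₄,ω₅}  = {ω₃,ω₄} ∪ {ω₃,ω₅}
  {ω₃,ω₅,ω₆}  = {ω₃,ω₅} ∪ {ω₆}
  {ω₄,ω₅,ω₆}  = {ω₄,ω₆} ∪ {ω₅}
  {ω₁,ω₂,ω₃,ω₄}  = {ω₃,ω₄} ∪ {ω₁,ω₂}
  {ω₁,ω₂,ω₃,ω₆}  = {ω₁,ω₆} ∪ {ω₂,ω₃,ω₆}
  {ω₁,ω₂,ω₄,ω₅}  = {ω₁,ω₅} ∪ {ω₂,ω₄}
  {ω₁,ω₃,ω₄,ω₆}  = {ω₃,ω₄} ∪ {ω₁,ω₆}
  {ω₂,ω₄,ω₅,ω₆}  = {ω₂,ω₄,ω₆} ∪ {ω₅}
  (now 63)
Round 5 adds 1:
  {ω₁,ω₃}  = S∖{ω₂,ω₄,ω₅,ω₆}
  (now 64)
After Round 6 the family is unchanged; done.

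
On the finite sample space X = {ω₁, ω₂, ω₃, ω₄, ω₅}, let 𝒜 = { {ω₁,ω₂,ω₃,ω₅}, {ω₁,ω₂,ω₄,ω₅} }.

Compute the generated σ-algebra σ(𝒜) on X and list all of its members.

Initial family (4 sets): { ∅, {ω₁,ω₂,ω₃,ω₅}, {ω₁,ω₂,ω₄,ω₅}, X }.
Round 1: +2 →
  {ω₃}  = ᶜ of {ω₁,ω₂,ω₄,ω₅}
  {ω₄}  = ᶜ of {ω₁,ω₂,ω₃,ω₅}
Round 2: 1 new —
  {ω₃,ω₄}  = {ω₃} ∪ {ω₄}
Round 3: 1 new —
  {ω₁,ω₂,ω₅}  = ᶜ of {ω₃,ω₄}
Round 4: already closed under ᶜ and ∪.

Hence σ(𝒜) has 8 members: { ∅, {ω₃}, {ω₄}, {ω₃,ω₄}, {ω₁,ω₂,ω₅}, {ω₁,ω₂,ω₃,ω₅}, {ω₁,ω₂,ω₄,ω₅}, X }.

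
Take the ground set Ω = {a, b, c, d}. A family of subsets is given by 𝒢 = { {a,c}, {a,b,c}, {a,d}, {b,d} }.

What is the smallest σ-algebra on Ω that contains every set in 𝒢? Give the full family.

Begin from { {}, {a,c}, {a,d}, {b,d}, {a,b,c}, Ω } (that is, 𝒢 plus ∅ and Ω).
Step 1: +4 →
  {d}  = ᶜ of {a,b,c}
  {b,c}  = ᶜ of {a,d}
  {a,b,d}  = {a,d} ∪ {b,d}
  {a,c,d}  = {a,d} ∪ {a,c}
  [10 total]
Step 2: +3 →
  {b}  = ᶜ of {a,c,d}
  {c}  = ᶜ of {a,b,d}
  {b,c,d}  = {b,c} ∪ {d}
  [13 total]
Step 3 (2 new):
  {a}  = ᶜ of {b,c,d}
  {c,d}  = {c} ∪ {d}
  [15 total]
Step 4. New:
  {a,b}  = ᶜ of {c,d}
  [16 total]
Step 5: no new sets; the family is a σ-algebra.

Hence σ(𝒢) has 16 members: { {}, {a}, {b}, {c}, {d}, {a,b}, {a,c}, {a,d}, {b,c}, {b,d}, {c,d}, {a,b,c}, {a,b,d}, {a,c,d}, {b,c,d}, Ω }.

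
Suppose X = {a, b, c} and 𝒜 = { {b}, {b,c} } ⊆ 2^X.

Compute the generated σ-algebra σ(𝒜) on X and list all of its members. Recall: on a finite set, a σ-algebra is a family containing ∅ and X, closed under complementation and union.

Answer: σ(𝒜) = { {}, {a}, {b}, {c}, {a,b}, {a,c}, {b,c}, X }

Derivation:
Initial family (4 sets): { {}, {b}, {b,c}, X }.
Pass 1: 2 new —
  {a}  = ᶜ of {b,c}
  {a,c}  = ᶜ of {b}
  [6 total]
Pass 2 (1 new):
  {a,b}  = {b} ∪ {a}
  [7 total]
Pass 3 adds 1:
  {c}  = ᶜ of {a,b}
  [8 total]
Pass 4: stable.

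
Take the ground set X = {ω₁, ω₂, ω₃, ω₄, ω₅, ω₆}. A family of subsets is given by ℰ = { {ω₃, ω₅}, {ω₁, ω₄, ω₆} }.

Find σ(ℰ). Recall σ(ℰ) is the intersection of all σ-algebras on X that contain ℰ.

Start: ℰ ∪ {∅, X} = { {}, {ω₃, ω₅}, {ω₁, ω₄, ω₆}, X }.
Round 1 adds 3:
  {ω₂, ω₃, ω₅}  = ᶜ of {ω₁, ω₄, ω₆}
  {ω₁, ω₂, ω₄, ω₆}  = ᶜ of {ω₃, ω₅}
  {ω₁, ω₃, ω₄, ω₅, ω₆}  = {ω₃, ω₅} ∪ {ω₁, ω₄, ω₆}
  — 7 sets.
Round 2 adds 1:
  {ω₂}  = ᶜ of {ω₁, ω₃, ω₄, ω₅, ω₆}
  — 8 sets.
Round 3: already closed under ᶜ and ∪.

σ(ℰ) = { {}, {ω₂}, {ω₃, ω₅}, {ω₁, ω₄, ω₆}, {ω₂, ω₃, ω₅}, {ω₁, ω₂, ω₄, ω₆}, {ω₁, ω₃, ω₄, ω₅, ω₆}, X }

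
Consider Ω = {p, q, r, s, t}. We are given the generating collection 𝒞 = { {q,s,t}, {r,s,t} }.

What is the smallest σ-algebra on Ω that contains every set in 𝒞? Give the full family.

σ(𝒞) = { {}, {p}, {q}, {r}, {p,q}, {p,r}, {q,r}, {s,t}, {p,q,r}, {p,s,t}, {q,s,t}, {r,s,t}, {p,q,s,t}, {p,r,s,t}, {q,r,s,t}, Ω }

Trace:
Start: 𝒞 ∪ {∅, Ω} = { {}, {q,s,t}, {r,s,t}, Ω }.
Pass 1 (3 new):
  {p,q}  = Ω∖{r,s,t}
  {p,r}  = Ω∖{q,s,t}
  {q,r,s,t}  = {r,s,t} ∪ {q,s,t}
  (now 7)
Pass 2: +4 →
  {p}  = Ω∖{q,r,s,t}
  {p,q,r}  = {p,q} ∪ {p,r}
  {p,q,s,t}  = {p,q} ∪ {q,s,t}
  {p,r,s,t}  = {r,s,t} ∪ {p,r}
  (now 11)
Pass 3. New:
  {q}  = Ω∖{p,r,s,t}
  {r}  = Ω∖{p,q,s,t}
  {s,t}  = Ω∖{p,q,r}
  (now 14)
Pass 4 adds 2:
  {q,r}  = {r} ∪ {q}
  {p,s,t}  = {s,t} ∪ {p}
  (now 16)
Pass 5: no new sets; the family is a σ-algebra.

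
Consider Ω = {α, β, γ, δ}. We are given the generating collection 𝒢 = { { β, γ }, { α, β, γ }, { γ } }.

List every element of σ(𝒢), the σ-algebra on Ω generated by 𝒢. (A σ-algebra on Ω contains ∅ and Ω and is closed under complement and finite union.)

Start: 𝒢 ∪ {∅, Ω} = { ∅, { γ }, { β, γ }, { α, β, γ }, Ω }.
Step 1. New:
  { δ }  = { α, β, γ }ᶜ
  { α, δ }  = { β, γ }ᶜ
  { α, β, δ }  = { γ }ᶜ
  — 8 sets.
Step 2. New:
  { γ, δ }  = { δ } ∪ { γ }
  { α, γ, δ }  = { γ } ∪ { α, δ }
  { β, γ, δ }  = { δ } ∪ { β, γ }
  — 11 sets.
Step 3: +3 →
  { α }  = { β, γ, δ }ᶜ
  { β }  = { α, γ, δ }ᶜ
  { α, β }  = { γ, δ }ᶜ
  — 14 sets.
Step 4 adds 2:
  { α, γ }  = { γ } ∪ { α }
  { β, δ }  = { δ } ∪ { β }
  — 16 sets.
Step 5: already closed under ᶜ and ∪.

|σ(𝒢)| = 16.  σ(𝒢) = { ∅, { α }, { β }, { γ }, { δ }, { α, β }, { α, γ }, { α, δ }, { β, γ }, { β, δ }, { γ, δ }, { α, β, γ }, { α, β, δ }, { α, γ, δ }, { β, γ, δ }, Ω }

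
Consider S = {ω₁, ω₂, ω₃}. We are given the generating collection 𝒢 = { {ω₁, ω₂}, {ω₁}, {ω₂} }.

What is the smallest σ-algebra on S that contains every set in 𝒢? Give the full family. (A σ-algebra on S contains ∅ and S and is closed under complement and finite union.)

Take S₀ = 𝒢 ∪ {∅, S} = { ∅, {ω₁}, {ω₂}, {ω₁, ω₂}, S }.
Iteration 1 (3 new):
  {ω₃}  = S∖{ω₁, ω₂}
  {ω₁, ω₃}  = S∖{ω₂}
  {ω₂, ω₃}  = S∖{ω₁}
  (now 8)
Iteration 2: already closed under ᶜ and ∪.

Hence σ(𝒢) has 8 members: { ∅, {ω₁}, {ω₂}, {ω₃}, {ω₁, ω₂}, {ω₁, ω₃}, {ω₂, ω₃}, S }.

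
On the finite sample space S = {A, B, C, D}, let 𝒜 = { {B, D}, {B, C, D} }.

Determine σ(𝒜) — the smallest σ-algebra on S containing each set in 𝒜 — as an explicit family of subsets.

Begin from { {}, {B, D}, {B, C, D}, S } (that is, 𝒜 plus ∅ and S).
Iteration 1. New:
  {A}  = ᶜ of {B, C, D}
  {A, C}  = ᶜ of {B, D}
  — 6 sets.
Iteration 2 (1 new):
  {A, B, D}  = {B, D} ∪ {A}
  — 7 sets.
Iteration 3 adds 1:
  {C}  = ᶜ of {A, B, D}
  — 8 sets.
Iteration 4: no new sets; the family is a σ-algebra.

|σ(𝒜)| = 8.  σ(𝒜) = { {}, {A}, {C}, {A, C}, {B, D}, {A, B, D}, {B, C, D}, S }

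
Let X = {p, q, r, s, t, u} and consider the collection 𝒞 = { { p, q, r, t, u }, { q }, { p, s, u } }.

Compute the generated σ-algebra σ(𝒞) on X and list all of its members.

|σ(𝒞)| = 16.  σ(𝒞) = { ∅, { q }, { s }, { p, u }, { q, s }, { r, t }, { p, q, u }, { p, s, u }, { q, r, t }, { r, s, t }, { p, q, s, u }, { p, r, t, u }, { q, r, s, t }, { p, q, r, t, u }, { p, r, s, t, u }, X }

Derivation:
Take S₀ = 𝒞 ∪ {∅, X} = { ∅, { q }, { p, s, u }, { p, q, r, t, u }, X }.
Step 1 adds 4:
  { s }  = complement { p, q, r, t, u }
  { q, r, t }  = complement { p, s, u }
  { p, q, s, u }  = { q } ∪ { p, s, u }
  { p, r, s, t, u }  = complement { q }
  [9 total]
Step 2 adds 3:
  { q, s }  = { q } ∪ { s }
  { r, t }  = complement { p, q, s, u }
  { q, r, s, t }  = { q, r, t } ∪ { s }
  [12 total]
Step 3 (3 new):
  { p, u }  = complement { q, r, s, t }
  { r, s, t }  = { s } ∪ { r, t }
  { p, r, t, u }  = complement { q, s }
  [15 total]
Step 4 adds 1:
  { p, q, u }  = complement { r, s, t }
  [16 total]
Step 5: no new sets; the family is a σ-algebra.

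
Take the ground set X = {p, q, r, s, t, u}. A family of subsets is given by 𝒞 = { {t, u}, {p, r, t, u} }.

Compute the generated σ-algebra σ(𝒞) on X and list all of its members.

Start: 𝒞 ∪ {∅, X} = { {}, {t, u}, {p, r, t, u}, X }.
Round 1 adds 2:
  {q, s}  = {p, r, t, u}ᶜ
  {p, q, r, s}  = {t, u}ᶜ
Round 2. New:
  {q, s, t, u}  = {t, u} ∪ {q, s}
Round 3 (1 new):
  {p, r}  = {q, s, t, u}ᶜ
Round 4: stable.

Hence σ(𝒞) has 8 members: { {}, {p, r}, {q, s}, {t, u}, {p, q, r, s}, {p, r, t, u}, {q, s, t, u}, X }.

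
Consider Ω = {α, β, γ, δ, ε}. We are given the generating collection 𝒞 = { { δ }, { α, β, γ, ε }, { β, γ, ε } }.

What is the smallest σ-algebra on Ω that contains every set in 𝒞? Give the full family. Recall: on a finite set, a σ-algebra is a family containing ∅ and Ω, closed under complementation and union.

σ(𝒞) = { ∅, { α }, { δ }, { α, δ }, { β, γ, ε }, { α, β, γ, ε }, { β, γ, δ, ε }, Ω }

Derivation:
Take S₀ = 𝒞 ∪ {∅, Ω} = { ∅, { δ }, { β, γ, ε }, { α, β, γ, ε }, Ω }.
Pass 1. New:
  { α, δ }  = ᶜ of { β, γ, ε }
  { β, γ, δ, ε }  = { β, γ, ε } ∪ { δ }
  (now 7)
Pass 2: 1 new —
  { α }  = ᶜ of { β, γ, δ, ε }
  (now 8)
Pass 3: closed — nothing new.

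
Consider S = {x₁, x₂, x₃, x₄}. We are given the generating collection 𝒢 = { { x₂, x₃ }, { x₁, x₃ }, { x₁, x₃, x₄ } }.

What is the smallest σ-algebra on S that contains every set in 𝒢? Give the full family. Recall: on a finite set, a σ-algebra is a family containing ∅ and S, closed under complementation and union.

|σ(𝒢)| = 16.  σ(𝒢) = { {}, { x₁ }, { x₂ }, { x₃ }, { x₄ }, { x₁, x₂ }, { x₁, x₃ }, { x₁, x₄ }, { x₂, x₃ }, { x₂, x₄ }, { x₃, x₄ }, { x₁, x₂, x₃ }, { x₁, x₂, x₄ }, { x₁, x₃, x₄ }, { x₂, x₃, x₄ }, S }

Check:
Seed the family with 𝒢 together with ∅ and S: { {}, { x₁, x₃ }, { x₂, x₃ }, { x₁, x₃, x₄ }, S }.
Pass 1 (4 new):
  { x₂ }  = ᶜ of { x₁, x₃, x₄ }
  { x₁, x₄ }  = ᶜ of { x₂, x₃ }
  { x₂, x₄ }  = ᶜ of { x₁, x₃ }
  { x₁, x₂, x₃ }  = { x₂, x₃ } ∪ { x₁, x₃ }
  |family| = 9
Pass 2. New:
  { x₄ }  = ᶜ of { x₁, x₂, x₃ }
  { x₁, x₂, x₄ }  = { x₂ } ∪ { x₁, x₄ }
  { x₂, x₃, x₄ }  = { x₂, x₃ } ∪ { x₂, x₄ }
  |family| = 12
Pass 3: 2 new —
  { x₁ }  = ᶜ of { x₂, x₃, x₄ }
  { x₃ }  = ᶜ of { x₁, x₂, x₄ }
  |family| = 14
Pass 4 adds 2:
  { x₁, x₂ }  = { x₂ } ∪ { x₁ }
  { x₃, x₄ }  = { x₃ } ∪ { x₄ }
  |family| = 16
After Pass 5 the family is unchanged; done.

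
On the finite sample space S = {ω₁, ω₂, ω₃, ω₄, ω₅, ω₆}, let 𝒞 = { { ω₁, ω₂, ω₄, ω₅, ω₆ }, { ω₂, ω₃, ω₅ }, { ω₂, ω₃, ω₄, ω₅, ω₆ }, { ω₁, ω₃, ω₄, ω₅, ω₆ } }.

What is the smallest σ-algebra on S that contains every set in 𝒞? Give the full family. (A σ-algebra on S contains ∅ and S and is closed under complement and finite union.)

Start: 𝒞 ∪ {∅, S} = { ∅, { ω₂, ω₃, ω₅ }, { ω₁, ω₂, ω₄, ω₅, ω₆ }, { ω₁, ω₃, ω₄, ω₅, ω₆ }, { ω₂, ω₃, ω₄, ω₅, ω₆ }, S }.
Round 1. New:
  { ω₁ }  = complement { ω₂, ω₃, ω₄, ω₅, ω₆ }
  { ω₂ }  = complement { ω₁, ω₃, ω₄, ω₅, ω₆ }
  { ω₃ }  = complement { ω₁, ω₂, ω₄, ω₅, ω₆ }
  { ω₁, ω₄, ω₆ }  = complement { ω₂, ω₃, ω₅ }
  [10 total]
Round 2 (6 new):
  { ω₁, ω₂ }  = { ω₂ } ∪ { ω₁ }
  { ω₁, ω₃ }  = { ω₃ } ∪ { ω₁ }
  { ω₂, ω₃ }  = { ω₂ } ∪ { ω₃ }
  { ω₁, ω₂, ω₃, ω₅ }  = { ω₂, ω₃, ω₅ } ∪ { ω₁ }
  { ω₁, ω₂, ω₄, ω₆ }  = { ω₂ } ∪ { ω₁, ω₄, ω₆ }
  { ω₁, ω₃, ω₄, ω₆ }  = { ω₁, ω₄, ω₆ } ∪ { ω₃ }
  [16 total]
Round 3 adds 8:
  { ω₂, ω₅ }  = complement { ω₁, ω₃, ω₄, ω₆ }
  { ω₃, ω₅ }  = complement { ω₁, ω₂, ω₄, ω₆ }
  { ω₄, ω₆ }  = complement { ω₁, ω₂, ω₃, ω₅ }
  { ω₁, ω₂, ω₃ }  = { ω₃ } ∪ { ω₁, ω₂ }
  { ω₁, ω₄, ω₅, ω₆ }  = complement { ω₂, ω₃ }
  { ω₂, ω₄, ω₅, ω₆ }  = complement { ω₁, ω₃ }
  { ω₃, ω₄, ω₅, ω₆ }  = complement { ω₁, ω₂ }
  { ω₁, ω₂, ω₃, ω₄, ω₆ }  = { ω₃ } ∪ { ω₁, ω₂, ω₄, ω₆ }
  [24 total]
Round 4: 7 new —
  { ω₅ }  = complement { ω₁, ω₂, ω₃, ω₄, ω₆ }
  { ω₁, ω₂, ω₅ }  = { ω₂, ω₅ } ∪ { ω₁, ω₂ }
  { ω₁, ω₃, ω₅ }  = { ω₁, ω₃ } ∪ { ω₃, ω₅ }
  { ω₂, ω₄, ω₆ }  = { ω₂ } ∪ { ω₄, ω₆ }
  { ω₃, ω₄, ω₆ }  = { ω₃ } ∪ { ω₄, ω₆ }
  { ω₄, ω₅, ω₆ }  = complement { ω₁, ω₂, ω₃ }
  { ω₂, ω₃, ω₄, ω₆ }  = { ω₂, ω₃ } ∪ { ω₄, ω₆ }
  [31 total]
Round 5: 1 new —
  { ω₁, ω₅ }  = complement { ω₂, ω₃, ω₄, ω₆ }
  [32 total]
Round 6 adds nothing — fixpoint reached.

σ(𝒞) = { ∅, { ω₁ }, { ω₂ }, { ω₃ }, { ω₅ }, { ω₁, ω₂ }, { ω₁, ω₃ }, { ω₁, ω₅ }, { ω₂, ω₃ }, { ω₂, ω₅ }, { ω₃, ω₅ }, { ω₄, ω₆ }, { ω₁, ω₂, ω₃ }, { ω₁, ω₂, ω₅ }, { ω₁, ω₃, ω₅ }, { ω₁, ω₄, ω₆ }, { ω₂, ω₃, ω₅ }, { ω₂, ω₄, ω₆ }, { ω₃, ω₄, ω₆ }, { ω₄, ω₅, ω₆ }, { ω₁, ω₂, ω₃, ω₅ }, { ω₁, ω₂, ω₄, ω₆ }, { ω₁, ω₃, ω₄, ω₆ }, { ω₁, ω₄, ω₅, ω₆ }, { ω₂, ω₃, ω₄, ω₆ }, { ω₂, ω₄, ω₅, ω₆ }, { ω₃, ω₄, ω₅, ω₆ }, { ω₁, ω₂, ω₃, ω₄, ω₆ }, { ω₁, ω₂, ω₄, ω₅, ω₆ }, { ω₁, ω₃, ω₄, ω₅, ω₆ }, { ω₂, ω₃, ω₄, ω₅, ω₆ }, S }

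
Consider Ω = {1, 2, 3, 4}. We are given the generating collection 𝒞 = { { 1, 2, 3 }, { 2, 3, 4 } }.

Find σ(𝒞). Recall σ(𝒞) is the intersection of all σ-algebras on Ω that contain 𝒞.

σ(𝒞) (8 sets): { {}, { 1 }, { 4 }, { 1, 4 }, { 2, 3 }, { 1, 2, 3 }, { 2, 3, 4 }, Ω }

Trace:
Seed the family with 𝒞 together with ∅ and Ω: { {}, { 1, 2, 3 }, { 2, 3, 4 }, Ω }.
Step 1. New:
  { 1 }  = ᶜ of { 2, 3, 4 }
  { 4 }  = ᶜ of { 1, 2, 3 }
  [6 total]
Step 2 (1 new):
  { 1, 4 }  = { 4 } ∪ { 1 }
  [7 total]
Step 3: 1 new —
  { 2, 3 }  = ᶜ of { 1, 4 }
  [8 total]
Step 4: already closed under ᶜ and ∪.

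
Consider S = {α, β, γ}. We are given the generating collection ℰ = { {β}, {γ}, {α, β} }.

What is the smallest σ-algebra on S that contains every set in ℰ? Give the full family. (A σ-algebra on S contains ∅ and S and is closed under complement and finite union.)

σ(ℰ) (8 sets): { ∅, {α}, {β}, {γ}, {α, β}, {α, γ}, {β, γ}, S }

Derivation:
Seed the family with ℰ together with ∅ and S: { ∅, {β}, {γ}, {α, β}, S }.
Iteration 1. New:
  {α, γ}  = {β}ᶜ
  {β, γ}  = {γ} ∪ {β}
Iteration 2: +1 →
  {α}  = {β, γ}ᶜ
Iteration 3: closed — nothing new.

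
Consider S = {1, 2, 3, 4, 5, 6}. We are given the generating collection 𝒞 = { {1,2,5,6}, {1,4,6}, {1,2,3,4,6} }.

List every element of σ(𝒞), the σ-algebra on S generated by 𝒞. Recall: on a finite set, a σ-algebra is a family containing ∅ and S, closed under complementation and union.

Take S₀ = 𝒞 ∪ {∅, S} = { ∅, {1,4,6}, {1,2,5,6}, {1,2,3,4,6}, S }.
Step 1 adds 4:
  {5}  = ᶜ of {1,2,3,4,6}
  {3,4}  = ᶜ of {1,2,5,6}
  {2,3,5}  = ᶜ of {1,4,6}
  {1,2,4,5,6}  = {1,4,6} ∪ {1,2,5,6}
  — 9 sets.
Step 2 adds 6:
  {3}  = ᶜ of {1,2,4,5,6}
  {3,4,5}  = {3,4} ∪ {5}
  {1,3,4,6}  = {3,4} ∪ {1,4,6}
  {1,4,5,6}  = {1,4,6} ∪ {5}
  {2,3,4,5}  = {3,4} ∪ {2,3,5}
  {1,2,3,5,6}  = {2,3,5} ∪ {1,2,5,6}
  — 15 sets.
Step 3 (7 new):
  {4}  = ᶜ of {1,2,3,5,6}
  {1,6}  = ᶜ of {2,3,4,5}
  {2,3}  = ᶜ of {1,4,5,6}
  {2,5}  = ᶜ of {1,3,4,6}
  {3,5}  = {3} ∪ {5}
  {1,2,6}  = ᶜ of {3,4,5}
  {1,3,4,5,6}  = {3} ∪ {1,4,5,6}
  — 22 sets.
Step 4: 9 new —
  {2}  = ᶜ of {1,3,4,5,6}
  {4,5}  = {5} ∪ {4}
  {1,3,6}  = {1,6} ∪ {3}
  {1,5,6}  = {1,6} ∪ {5}
  {2,3,4}  = {3,4} ∪ {2,3}
  {2,4,5}  = {2,5} ∪ {4}
  {1,2,3,6}  = {1,6} ∪ {2,3}
  {1,2,4,6}  = ᶜ of {3,5}
  {1,3,5,6}  = {1,6} ∪ {3,5}
  — 31 sets.
Step 5: 1 new —
  {2,4}  = ᶜ of {1,3,5,6}
  — 32 sets.
Step 6: no new sets; the family is a σ-algebra.

Hence σ(𝒞) has 32 members: { ∅, {2}, {3}, {4}, {5}, {1,6}, {2,3}, {2,4}, {2,5}, {3,4}, {3,5}, {4,5}, {1,2,6}, {1,3,6}, {1,4,6}, {1,5,6}, {2,3,4}, {2,3,5}, {2,4,5}, {3,4,5}, {1,2,3,6}, {1,2,4,6}, {1,2,5,6}, {1,3,4,6}, {1,3,5,6}, {1,4,5,6}, {2,3,4,5}, {1,2,3,4,6}, {1,2,3,5,6}, {1,2,4,5,6}, {1,3,4,5,6}, S }.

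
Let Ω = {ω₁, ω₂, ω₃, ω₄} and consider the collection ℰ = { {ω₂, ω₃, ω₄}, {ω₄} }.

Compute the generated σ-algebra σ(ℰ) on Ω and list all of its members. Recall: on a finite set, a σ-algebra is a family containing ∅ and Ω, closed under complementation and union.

σ(ℰ) (8 sets): { {}, {ω₁}, {ω₄}, {ω₁, ω₄}, {ω₂, ω₃}, {ω₁, ω₂, ω₃}, {ω₂, ω₃, ω₄}, Ω }

Derivation:
Initial family (4 sets): { {}, {ω₄}, {ω₂, ω₃, ω₄}, Ω }.
Step 1: +2 →
  {ω₁}  = {ω₂, ω₃, ω₄}ᶜ
  {ω₁, ω₂, ω₃}  = {ω₄}ᶜ
  (now 6)
Step 2: +1 →
  {ω₁, ω₄}  = {ω₄} ∪ {ω₁}
  (now 7)
Step 3. New:
  {ω₂, ω₃}  = {ω₁, ω₄}ᶜ
  (now 8)
Step 4: no new sets; the family is a σ-algebra.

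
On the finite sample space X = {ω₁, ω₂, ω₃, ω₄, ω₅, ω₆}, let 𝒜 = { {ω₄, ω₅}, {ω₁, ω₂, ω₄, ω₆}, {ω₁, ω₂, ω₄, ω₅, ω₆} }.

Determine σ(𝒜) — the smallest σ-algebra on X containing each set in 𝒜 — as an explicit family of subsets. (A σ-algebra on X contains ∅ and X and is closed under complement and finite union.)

Seed the family with 𝒜 together with ∅ and X: { {}, {ω₄, ω₅}, {ω₁, ω₂, ω₄, ω₆}, {ω₁, ω₂, ω₄, ω₅, ω₆}, X }.
Iteration 1 (3 new):
  {ω₃}  = X∖{ω₁, ω₂, ω₄, ω₅, ω₆}
  {ω₃, ω₅}  = X∖{ω₁, ω₂, ω₄, ω₆}
  {ω₁, ω₂, ω₃, ω₆}  = X∖{ω₄, ω₅}
  |family| = 8
Iteration 2: +3 →
  {ω₃, ω₄, ω₅}  = {ω₄, ω₅} ∪ {ω₃, ω₅}
  {ω₁, ω₂, ω₃, ω₄, ω₆}  = {ω₁, ω₂, ω₃, ω₆} ∪ {ω₁, ω₂, ω₄, ω₆}
  {ω₁, ω₂, ω₃, ω₅, ω₆}  = {ω₃, ω₅} ∪ {ω₁, ω₂, ω₃, ω₆}
  |family| = 11
Iteration 3 (3 new):
  {ω₄}  = X∖{ω₁, ω₂, ω₃, ω₅, ω₆}
  {ω₅}  = X∖{ω₁, ω₂, ω₃, ω₄, ω₆}
  {ω₁, ω₂, ω₆}  = X∖{ω₃, ω₄, ω₅}
  |family| = 14
Iteration 4: +2 →
  {ω₃, ω₄}  = {ω₃} ∪ {ω₄}
  {ω₁, ω₂, ω₅, ω₆}  = {ω₁, ω₂, ω₆} ∪ {ω₅}
  |family| = 16
After Iteration 5 the family is unchanged; done.

|σ(𝒜)| = 16.  σ(𝒜) = { {}, {ω₃}, {ω₄}, {ω₅}, {ω₃, ω₄}, {ω₃, ω₅}, {ω₄, ω₅}, {ω₁, ω₂, ω₆}, {ω₃, ω₄, ω₅}, {ω₁, ω₂, ω₃, ω₆}, {ω₁, ω₂, ω₄, ω₆}, {ω₁, ω₂, ω₅, ω₆}, {ω₁, ω₂, ω₃, ω₄, ω₆}, {ω₁, ω₂, ω₃, ω₅, ω₆}, {ω₁, ω₂, ω₄, ω₅, ω₆}, X }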